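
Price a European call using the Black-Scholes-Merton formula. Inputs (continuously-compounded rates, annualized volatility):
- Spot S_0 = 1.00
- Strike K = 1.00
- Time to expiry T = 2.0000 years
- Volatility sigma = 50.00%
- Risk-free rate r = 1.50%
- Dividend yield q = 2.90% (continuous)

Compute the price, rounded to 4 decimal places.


Answer: Price = 0.2513

Derivation:
d1 = (ln(S/K) + (r - q + 0.5*sigma^2) * T) / (sigma * sqrt(T)) = 0.31395541
d2 = d1 - sigma * sqrt(T) = -0.39315137
exp(-rT) = 0.97044553; exp(-qT) = 0.94364995
C = S_0 * exp(-qT) * N(d1) - K * exp(-rT) * N(d2)
N(d1) = 0.62322255; N(d2) = 0.34710384
C = 1.0000 * 0.94364995 * 0.62322255 - 1.0000 * 0.97044553 * 0.34710384 = 0.2513


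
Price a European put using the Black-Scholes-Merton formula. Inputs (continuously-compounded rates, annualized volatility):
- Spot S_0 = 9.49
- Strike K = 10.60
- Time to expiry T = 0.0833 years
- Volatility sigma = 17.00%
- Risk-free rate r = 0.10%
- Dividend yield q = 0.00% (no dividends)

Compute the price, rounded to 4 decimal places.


d1 = (ln(S/K) + (r - q + 0.5*sigma^2) * T) / (sigma * sqrt(T)) = -2.22823804
d2 = d1 - sigma * sqrt(T) = -2.27730300
exp(-rT) = 0.99991670; exp(-qT) = 1.00000000
P = K * exp(-rT) * N(-d2) - S_0 * exp(-qT) * N(-d1)
N(-d1) = 0.98706768; N(-d2) = 0.98861593
P = 10.6000 * 0.99991670 * 0.98861593 - 9.4900 * 1.00000000 * 0.98706768 = 1.1112

Answer: Price = 1.1112


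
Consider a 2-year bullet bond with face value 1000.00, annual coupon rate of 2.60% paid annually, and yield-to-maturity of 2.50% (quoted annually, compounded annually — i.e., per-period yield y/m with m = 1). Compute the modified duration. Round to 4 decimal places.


Coupon per period c = face * coupon_rate / m = 26.000000
Periods per year m = 1; per-period yield y/m = 0.025000
Number of cashflows N = 2
Cashflows (t years, CF_t, discount factor 1/(1+y/m)^(m*t), PV):
  t = 1.0000: CF_t = 26.000000, DF = 0.975610, PV = 25.365854
  t = 2.0000: CF_t = 1026.000000, DF = 0.951814, PV = 976.561570
Price P = sum_t PV_t = 1001.927424
First compute Macaulay numerator sum_t t * PV_t:
  t * PV_t at t = 1.0000: 25.365854
  t * PV_t at t = 2.0000: 1953.123141
Macaulay duration D = 1978.488995 / 1001.927424 = 1.974683
Modified duration = D / (1 + y/m) = 1.974683 / (1 + 0.025000) = 1.926520

Answer: Modified duration = 1.9265


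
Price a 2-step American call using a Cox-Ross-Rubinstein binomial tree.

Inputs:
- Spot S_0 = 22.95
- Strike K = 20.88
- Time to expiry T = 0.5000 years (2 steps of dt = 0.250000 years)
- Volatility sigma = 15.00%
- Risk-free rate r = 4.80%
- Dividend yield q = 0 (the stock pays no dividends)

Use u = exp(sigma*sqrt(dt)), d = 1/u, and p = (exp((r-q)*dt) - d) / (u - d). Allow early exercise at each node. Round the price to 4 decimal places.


dt = T/N = 0.250000
u = exp(sigma*sqrt(dt)) = 1.077884; d = 1/u = 0.927743
p = (exp((r-q)*dt) - d) / (u - d) = 0.561665
Discount per step: exp(-r*dt) = 0.988072
Stock lattice S(k, i) with i counting down-moves:
  k=0: S(0,0) = 22.9500
  k=1: S(1,0) = 24.7374; S(1,1) = 21.2917
  k=2: S(2,0) = 26.6641; S(2,1) = 22.9500; S(2,2) = 19.7532
Terminal payoffs V(N, i) = max(S_T - K, 0):
  V(2,0) = 5.784096; V(2,1) = 2.070000; V(2,2) = 0.000000
Backward induction: V(k, i) = exp(-r*dt) * [p * V(k+1, i) + (1-p) * V(k+1, i+1)]; then take max(V_cont, immediate exercise) for American.
  V(1,0) = exp(-r*dt) * [p*5.784096 + (1-p)*2.070000] = 4.106504; exercise = 3.857441; V(1,0) = max -> 4.106504
  V(1,1) = exp(-r*dt) * [p*2.070000 + (1-p)*0.000000] = 1.148779; exercise = 0.411713; V(1,1) = max -> 1.148779
  V(0,0) = exp(-r*dt) * [p*4.106504 + (1-p)*1.148779] = 2.776512; exercise = 2.070000; V(0,0) = max -> 2.776512

Answer: Price = V(0,0) = 2.7765


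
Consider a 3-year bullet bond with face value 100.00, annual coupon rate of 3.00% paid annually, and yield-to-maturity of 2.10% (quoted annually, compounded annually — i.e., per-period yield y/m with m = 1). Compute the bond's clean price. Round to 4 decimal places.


Answer: Price = 102.5904

Derivation:
Coupon per period c = face * coupon_rate / m = 3.000000
Periods per year m = 1; per-period yield y/m = 0.021000
Number of cashflows N = 3
Cashflows (t years, CF_t, discount factor 1/(1+y/m)^(m*t), PV):
  t = 1.0000: CF_t = 3.000000, DF = 0.979432, PV = 2.938296
  t = 2.0000: CF_t = 3.000000, DF = 0.959287, PV = 2.877861
  t = 3.0000: CF_t = 103.000000, DF = 0.939556, PV = 96.774291
Price P = sum_t PV_t = 102.590448


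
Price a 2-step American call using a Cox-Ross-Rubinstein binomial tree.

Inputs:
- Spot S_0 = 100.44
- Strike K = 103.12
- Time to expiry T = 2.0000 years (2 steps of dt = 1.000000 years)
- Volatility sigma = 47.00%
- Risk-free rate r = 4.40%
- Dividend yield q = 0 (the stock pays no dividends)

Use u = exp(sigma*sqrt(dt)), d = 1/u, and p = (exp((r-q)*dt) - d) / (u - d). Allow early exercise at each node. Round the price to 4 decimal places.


Answer: Price = V(0,0) = 26.1680

Derivation:
dt = T/N = 1.000000
u = exp(sigma*sqrt(dt)) = 1.599994; d = 1/u = 0.625002
p = (exp((r-q)*dt) - d) / (u - d) = 0.430752
Discount per step: exp(-r*dt) = 0.956954
Stock lattice S(k, i) with i counting down-moves:
  k=0: S(0,0) = 100.4400
  k=1: S(1,0) = 160.7034; S(1,1) = 62.7752
  k=2: S(2,0) = 257.1245; S(2,1) = 100.4400; S(2,2) = 39.2347
Terminal payoffs V(N, i) = max(S_T - K, 0):
  V(2,0) = 154.004534; V(2,1) = 0.000000; V(2,2) = 0.000000
Backward induction: V(k, i) = exp(-r*dt) * [p * V(k+1, i) + (1-p) * V(k+1, i+1)]; then take max(V_cont, immediate exercise) for American.
  V(1,0) = exp(-r*dt) * [p*154.004534 + (1-p)*0.000000] = 63.482238; exercise = 57.583417; V(1,0) = max -> 63.482238
  V(1,1) = exp(-r*dt) * [p*0.000000 + (1-p)*0.000000] = 0.000000; exercise = 0.000000; V(1,1) = max -> 0.000000
  V(0,0) = exp(-r*dt) * [p*63.482238 + (1-p)*0.000000] = 26.168025; exercise = 0.000000; V(0,0) = max -> 26.168025


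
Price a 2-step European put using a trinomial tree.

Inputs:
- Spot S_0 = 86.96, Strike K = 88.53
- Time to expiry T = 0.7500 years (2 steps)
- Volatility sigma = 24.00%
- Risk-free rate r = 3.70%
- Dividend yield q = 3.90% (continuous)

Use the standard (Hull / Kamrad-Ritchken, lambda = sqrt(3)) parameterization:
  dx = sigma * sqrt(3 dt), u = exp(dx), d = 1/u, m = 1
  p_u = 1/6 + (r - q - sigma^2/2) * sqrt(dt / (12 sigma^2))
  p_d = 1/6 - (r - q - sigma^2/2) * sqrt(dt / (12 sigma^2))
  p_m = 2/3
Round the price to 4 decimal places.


Answer: Price = V(0,0) = 7.2113

Derivation:
dt = T/N = 0.375000; dx = sigma*sqrt(3*dt) = 0.254558
u = exp(dx) = 1.289892; d = 1/u = 0.775259
p_u = 0.143980, p_m = 0.666667, p_d = 0.189353
Discount per step: exp(-r*dt) = 0.986221
Stock lattice S(k, j) with j the centered position index:
  k=0: S(0,+0) = 86.9600
  k=1: S(1,-1) = 67.4165; S(1,+0) = 86.9600; S(1,+1) = 112.1690
  k=2: S(2,-2) = 52.2652; S(2,-1) = 67.4165; S(2,+0) = 86.9600; S(2,+1) = 112.1690; S(2,+2) = 144.6859
Terminal payoffs V(N, j) = max(K - S_T, 0):
  V(2,-2) = 36.264768; V(2,-1) = 21.113500; V(2,+0) = 1.570000; V(2,+1) = 0.000000; V(2,+2) = 0.000000
Backward induction: V(k, j) = exp(-r*dt) * [p_u * V(k+1, j+1) + p_m * V(k+1, j) + p_d * V(k+1, j-1)]
  V(1,-1) = exp(-r*dt) * [p_u*1.570000 + p_m*21.113500 + p_d*36.264768] = 20.876873
  V(1,+0) = exp(-r*dt) * [p_u*0.000000 + p_m*1.570000 + p_d*21.113500] = 4.975061
  V(1,+1) = exp(-r*dt) * [p_u*0.000000 + p_m*0.000000 + p_d*1.570000] = 0.293188
  V(0,+0) = exp(-r*dt) * [p_u*0.293188 + p_m*4.975061 + p_d*20.876873] = 7.211266


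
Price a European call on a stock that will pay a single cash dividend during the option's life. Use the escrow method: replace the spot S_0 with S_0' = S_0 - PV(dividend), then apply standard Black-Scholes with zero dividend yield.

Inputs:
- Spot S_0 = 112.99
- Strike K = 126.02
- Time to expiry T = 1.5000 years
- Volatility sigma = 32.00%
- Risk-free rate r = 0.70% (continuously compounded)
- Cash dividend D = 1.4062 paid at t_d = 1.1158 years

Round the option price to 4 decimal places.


PV(D) = D * exp(-r * t_d) = 1.4062 * 0.99221982 = 1.39525952
S_0' = S_0 - PV(D) = 112.9900 - 1.39525952 = 111.59474048
d1 = (ln(S_0'/K) + (r + sigma^2/2)*T) / (sigma*sqrt(T)) = -0.08743327
d2 = d1 - sigma*sqrt(T) = -0.47935163
exp(-rT) = 0.98955493
N(d1) = 0.46516356; N(d2) = 0.31584425
C = S_0' * N(d1) - K * exp(-rT) * N(d2) = 111.59474048 * 0.46516356 - 126.0200 * 0.98955493 * 0.31584425 = 12.5229

Answer: Price = 12.5229


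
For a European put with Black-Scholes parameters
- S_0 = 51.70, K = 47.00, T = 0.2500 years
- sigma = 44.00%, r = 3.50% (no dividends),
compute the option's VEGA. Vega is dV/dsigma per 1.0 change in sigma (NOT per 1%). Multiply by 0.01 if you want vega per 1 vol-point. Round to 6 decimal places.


Answer: Vega = 8.700905

Derivation:
d1 = 0.5830008173; d2 = 0.3630008173
phi(d1) = 0.3365920858; exp(-qT) = 1.0000000000; exp(-rT) = 0.9912881698
Vega = S * exp(-qT) * phi(d1) * sqrt(T) = 51.7000 * 1.0000000000 * 0.3365920858 * 0.5000000000 = 8.700905


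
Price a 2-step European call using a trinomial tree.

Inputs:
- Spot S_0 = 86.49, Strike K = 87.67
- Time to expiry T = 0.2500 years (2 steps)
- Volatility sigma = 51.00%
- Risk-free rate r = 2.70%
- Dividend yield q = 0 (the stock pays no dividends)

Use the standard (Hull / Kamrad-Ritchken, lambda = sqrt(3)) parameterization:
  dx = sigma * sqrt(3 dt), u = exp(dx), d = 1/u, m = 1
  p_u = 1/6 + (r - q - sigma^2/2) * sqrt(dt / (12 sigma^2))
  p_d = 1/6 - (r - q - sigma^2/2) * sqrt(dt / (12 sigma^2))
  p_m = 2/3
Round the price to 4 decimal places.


Answer: Price = V(0,0) = 7.4687

Derivation:
dt = T/N = 0.125000; dx = sigma*sqrt(3*dt) = 0.312310
u = exp(dx) = 1.366578; d = 1/u = 0.731755
p_u = 0.146044, p_m = 0.666667, p_d = 0.187289
Discount per step: exp(-r*dt) = 0.996631
Stock lattice S(k, j) with j the centered position index:
  k=0: S(0,+0) = 86.4900
  k=1: S(1,-1) = 63.2895; S(1,+0) = 86.4900; S(1,+1) = 118.1953
  k=2: S(2,-2) = 46.3124; S(2,-1) = 63.2895; S(2,+0) = 86.4900; S(2,+1) = 118.1953; S(2,+2) = 161.5232
Terminal payoffs V(N, j) = max(S_T - K, 0):
  V(2,-2) = 0.000000; V(2,-1) = 0.000000; V(2,+0) = 0.000000; V(2,+1) = 30.525347; V(2,+2) = 73.853184
Backward induction: V(k, j) = exp(-r*dt) * [p_u * V(k+1, j+1) + p_m * V(k+1, j) + p_d * V(k+1, j-1)]
  V(1,-1) = exp(-r*dt) * [p_u*0.000000 + p_m*0.000000 + p_d*0.000000] = 0.000000
  V(1,+0) = exp(-r*dt) * [p_u*30.525347 + p_m*0.000000 + p_d*0.000000] = 4.443027
  V(1,+1) = exp(-r*dt) * [p_u*73.853184 + p_m*30.525347 + p_d*0.000000] = 31.031148
  V(0,+0) = exp(-r*dt) * [p_u*31.031148 + p_m*4.443027 + p_d*0.000000] = 7.468686


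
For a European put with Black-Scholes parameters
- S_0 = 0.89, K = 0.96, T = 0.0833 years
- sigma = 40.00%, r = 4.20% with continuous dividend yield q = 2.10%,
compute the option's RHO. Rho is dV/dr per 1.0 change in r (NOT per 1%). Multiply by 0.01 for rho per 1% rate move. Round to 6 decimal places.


d1 = -0.5829388940; d2 = -0.6983858516
phi(d1) = 0.3366042368; exp(-qT) = 0.9982522291; exp(-rT) = 0.9965075130
N(-d2) = 0.7575320389
Rho = -K*T*exp(-rT)*N(-d2) = -0.9600 * 0.0833 * 0.9965075130 * 0.7575320389 = -0.060367

Answer: Rho = -0.060367


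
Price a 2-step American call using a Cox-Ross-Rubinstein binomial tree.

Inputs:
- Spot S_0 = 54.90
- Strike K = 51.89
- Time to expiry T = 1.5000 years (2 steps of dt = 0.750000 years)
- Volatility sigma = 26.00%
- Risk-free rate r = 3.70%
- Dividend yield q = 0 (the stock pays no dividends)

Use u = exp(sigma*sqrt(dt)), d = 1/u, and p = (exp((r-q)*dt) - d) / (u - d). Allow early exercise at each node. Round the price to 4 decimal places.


dt = T/N = 0.750000
u = exp(sigma*sqrt(dt)) = 1.252531; d = 1/u = 0.798383
p = (exp((r-q)*dt) - d) / (u - d) = 0.505904
Discount per step: exp(-r*dt) = 0.972631
Stock lattice S(k, i) with i counting down-moves:
  k=0: S(0,0) = 54.9000
  k=1: S(1,0) = 68.7640; S(1,1) = 43.8312
  k=2: S(2,0) = 86.1290; S(2,1) = 54.9000; S(2,2) = 34.9941
Terminal payoffs V(N, i) = max(S_T - K, 0):
  V(2,0) = 34.239033; V(2,1) = 3.010000; V(2,2) = 0.000000
Backward induction: V(k, i) = exp(-r*dt) * [p * V(k+1, i) + (1-p) * V(k+1, i+1)]; then take max(V_cont, immediate exercise) for American.
  V(1,0) = exp(-r*dt) * [p*34.239033 + (1-p)*3.010000] = 18.294124; exercise = 16.873973; V(1,0) = max -> 18.294124
  V(1,1) = exp(-r*dt) * [p*3.010000 + (1-p)*0.000000] = 1.481095; exercise = 0.000000; V(1,1) = max -> 1.481095
  V(0,0) = exp(-r*dt) * [p*18.294124 + (1-p)*1.481095] = 9.713550; exercise = 3.010000; V(0,0) = max -> 9.713550

Answer: Price = V(0,0) = 9.7135


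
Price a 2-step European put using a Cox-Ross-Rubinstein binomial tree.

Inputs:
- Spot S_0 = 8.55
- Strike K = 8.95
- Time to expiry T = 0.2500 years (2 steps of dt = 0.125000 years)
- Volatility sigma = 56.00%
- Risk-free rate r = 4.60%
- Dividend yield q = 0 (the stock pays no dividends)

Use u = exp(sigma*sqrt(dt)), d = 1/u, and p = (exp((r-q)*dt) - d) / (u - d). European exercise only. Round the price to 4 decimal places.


Answer: Price = V(0,0) = 1.1005

Derivation:
dt = T/N = 0.125000
u = exp(sigma*sqrt(dt)) = 1.218950; d = 1/u = 0.820378
p = (exp((r-q)*dt) - d) / (u - d) = 0.465132
Discount per step: exp(-r*dt) = 0.994266
Stock lattice S(k, i) with i counting down-moves:
  k=0: S(0,0) = 8.5500
  k=1: S(1,0) = 10.4220; S(1,1) = 7.0142
  k=2: S(2,0) = 12.7039; S(2,1) = 8.5500; S(2,2) = 5.7543
Terminal payoffs V(N, i) = max(K - S_T, 0):
  V(2,0) = 0.000000; V(2,1) = 0.400000; V(2,2) = 3.195676
Backward induction: V(k, i) = exp(-r*dt) * [p * V(k+1, i) + (1-p) * V(k+1, i+1)].
  V(1,0) = exp(-r*dt) * [p*0.000000 + (1-p)*0.400000] = 0.212721
  V(1,1) = exp(-r*dt) * [p*0.400000 + (1-p)*3.195676] = 1.884452
  V(0,0) = exp(-r*dt) * [p*0.212721 + (1-p)*1.884452] = 1.100531


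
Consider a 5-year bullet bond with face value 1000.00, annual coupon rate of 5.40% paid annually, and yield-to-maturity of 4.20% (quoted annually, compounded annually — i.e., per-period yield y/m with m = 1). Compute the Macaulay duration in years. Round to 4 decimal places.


Coupon per period c = face * coupon_rate / m = 54.000000
Periods per year m = 1; per-period yield y/m = 0.042000
Number of cashflows N = 5
Cashflows (t years, CF_t, discount factor 1/(1+y/m)^(m*t), PV):
  t = 1.0000: CF_t = 54.000000, DF = 0.959693, PV = 51.823417
  t = 2.0000: CF_t = 54.000000, DF = 0.921010, PV = 49.734565
  t = 3.0000: CF_t = 54.000000, DF = 0.883887, PV = 47.729909
  t = 4.0000: CF_t = 54.000000, DF = 0.848260, PV = 45.806054
  t = 5.0000: CF_t = 1054.000000, DF = 0.814069, PV = 858.029098
Price P = sum_t PV_t = 1053.123042
Macaulay numerator sum_t t * PV_t:
  t * PV_t at t = 1.0000: 51.823417
  t * PV_t at t = 2.0000: 99.469130
  t * PV_t at t = 3.0000: 143.189726
  t * PV_t at t = 4.0000: 183.224217
  t * PV_t at t = 5.0000: 4290.145489
Macaulay duration D = (sum_t t * PV_t) / P = 4767.851978 / 1053.123042 = 4.527346

Answer: Macaulay duration = 4.5273 years


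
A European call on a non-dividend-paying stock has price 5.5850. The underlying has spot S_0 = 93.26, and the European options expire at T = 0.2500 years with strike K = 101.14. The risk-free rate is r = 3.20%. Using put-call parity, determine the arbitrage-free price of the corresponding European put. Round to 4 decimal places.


Put-call parity: C - P = S_0 * exp(-qT) - K * exp(-rT).
S_0 * exp(-qT) = 93.2600 * 1.00000000 = 93.26000000
K * exp(-rT) = 101.1400 * 0.99203191 = 100.33410787
P = C - S*exp(-qT) + K*exp(-rT)
P = 5.5850 - 93.26000000 + 100.33410787 = 12.6591

Answer: Put price = 12.6591


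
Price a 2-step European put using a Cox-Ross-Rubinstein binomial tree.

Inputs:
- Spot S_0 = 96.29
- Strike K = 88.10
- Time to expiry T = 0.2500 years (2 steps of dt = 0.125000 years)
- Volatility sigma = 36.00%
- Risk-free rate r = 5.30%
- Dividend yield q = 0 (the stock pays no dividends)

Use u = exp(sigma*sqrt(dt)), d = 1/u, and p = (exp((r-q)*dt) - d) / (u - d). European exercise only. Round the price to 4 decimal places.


Answer: Price = V(0,0) = 3.3949

Derivation:
dt = T/N = 0.125000
u = exp(sigma*sqrt(dt)) = 1.135734; d = 1/u = 0.880488
p = (exp((r-q)*dt) - d) / (u - d) = 0.494265
Discount per step: exp(-r*dt) = 0.993397
Stock lattice S(k, i) with i counting down-moves:
  k=0: S(0,0) = 96.2900
  k=1: S(1,0) = 109.3598; S(1,1) = 84.7822
  k=2: S(2,0) = 124.2037; S(2,1) = 96.2900; S(2,2) = 74.6497
Terminal payoffs V(N, i) = max(K - S_T, 0):
  V(2,0) = 0.000000; V(2,1) = 0.000000; V(2,2) = 13.450335
Backward induction: V(k, i) = exp(-r*dt) * [p * V(k+1, i) + (1-p) * V(k+1, i+1)].
  V(1,0) = exp(-r*dt) * [p*0.000000 + (1-p)*0.000000] = 0.000000
  V(1,1) = exp(-r*dt) * [p*0.000000 + (1-p)*13.450335] = 6.757395
  V(0,0) = exp(-r*dt) * [p*0.000000 + (1-p)*6.757395] = 3.394888


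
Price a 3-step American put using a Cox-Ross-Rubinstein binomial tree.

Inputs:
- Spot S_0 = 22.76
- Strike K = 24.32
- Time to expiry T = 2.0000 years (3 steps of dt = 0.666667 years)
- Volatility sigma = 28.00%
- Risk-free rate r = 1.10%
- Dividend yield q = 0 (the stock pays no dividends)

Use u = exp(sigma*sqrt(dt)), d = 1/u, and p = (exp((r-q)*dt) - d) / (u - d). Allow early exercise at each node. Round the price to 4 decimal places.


Answer: Price = V(0,0) = 4.4908

Derivation:
dt = T/N = 0.666667
u = exp(sigma*sqrt(dt)) = 1.256863; d = 1/u = 0.795632
p = (exp((r-q)*dt) - d) / (u - d) = 0.459051
Discount per step: exp(-r*dt) = 0.992693
Stock lattice S(k, i) with i counting down-moves:
  k=0: S(0,0) = 22.7600
  k=1: S(1,0) = 28.6062; S(1,1) = 18.1086
  k=2: S(2,0) = 35.9541; S(2,1) = 22.7600; S(2,2) = 14.4078
  k=3: S(3,0) = 45.1894; S(3,1) = 28.6062; S(3,2) = 18.1086; S(3,3) = 11.4633
Terminal payoffs V(N, i) = max(K - S_T, 0):
  V(3,0) = 0.000000; V(3,1) = 0.000000; V(3,2) = 6.211425; V(3,3) = 12.856736
Backward induction: V(k, i) = exp(-r*dt) * [p * V(k+1, i) + (1-p) * V(k+1, i+1)]; then take max(V_cont, immediate exercise) for American.
  V(2,0) = exp(-r*dt) * [p*0.000000 + (1-p)*0.000000] = 0.000000; exercise = 0.000000; V(2,0) = max -> 0.000000
  V(2,1) = exp(-r*dt) * [p*0.000000 + (1-p)*6.211425] = 3.335515; exercise = 1.560000; V(2,1) = max -> 3.335515
  V(2,2) = exp(-r*dt) * [p*6.211425 + (1-p)*12.856736] = 9.734552; exercise = 9.912246; V(2,2) = max -> 9.912246
  V(1,0) = exp(-r*dt) * [p*0.000000 + (1-p)*3.335515] = 1.791161; exercise = 0.000000; V(1,0) = max -> 1.791161
  V(1,1) = exp(-r*dt) * [p*3.335515 + (1-p)*9.912246] = 6.842827; exercise = 6.211425; V(1,1) = max -> 6.842827
  V(0,0) = exp(-r*dt) * [p*1.791161 + (1-p)*6.842827] = 4.490802; exercise = 1.560000; V(0,0) = max -> 4.490802


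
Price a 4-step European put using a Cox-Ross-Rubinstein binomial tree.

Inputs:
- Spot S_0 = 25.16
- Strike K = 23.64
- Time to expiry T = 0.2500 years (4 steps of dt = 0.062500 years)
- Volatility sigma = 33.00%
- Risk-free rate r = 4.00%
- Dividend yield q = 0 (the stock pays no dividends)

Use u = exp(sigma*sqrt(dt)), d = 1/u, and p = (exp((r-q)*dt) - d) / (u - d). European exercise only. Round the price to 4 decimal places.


Answer: Price = V(0,0) = 0.9423

Derivation:
dt = T/N = 0.062500
u = exp(sigma*sqrt(dt)) = 1.085999; d = 1/u = 0.920811
p = (exp((r-q)*dt) - d) / (u - d) = 0.494540
Discount per step: exp(-r*dt) = 0.997503
Stock lattice S(k, i) with i counting down-moves:
  k=0: S(0,0) = 25.1600
  k=1: S(1,0) = 27.3237; S(1,1) = 23.1676
  k=2: S(2,0) = 29.6735; S(2,1) = 25.1600; S(2,2) = 21.3330
  k=3: S(3,0) = 32.2254; S(3,1) = 27.3237; S(3,2) = 23.1676; S(3,3) = 19.6437
  k=4: S(4,0) = 34.9968; S(4,1) = 29.6735; S(4,2) = 25.1600; S(4,3) = 21.3330; S(4,4) = 18.0881
Terminal payoffs V(N, i) = max(K - S_T, 0):
  V(4,0) = 0.000000; V(4,1) = 0.000000; V(4,2) = 0.000000; V(4,3) = 2.306994; V(4,4) = 5.551879
Backward induction: V(k, i) = exp(-r*dt) * [p * V(k+1, i) + (1-p) * V(k+1, i+1)].
  V(3,0) = exp(-r*dt) * [p*0.000000 + (1-p)*0.000000] = 0.000000
  V(3,1) = exp(-r*dt) * [p*0.000000 + (1-p)*0.000000] = 0.000000
  V(3,2) = exp(-r*dt) * [p*0.000000 + (1-p)*2.306994] = 1.163182
  V(3,3) = exp(-r*dt) * [p*2.306994 + (1-p)*5.551879] = 3.937298
  V(2,0) = exp(-r*dt) * [p*0.000000 + (1-p)*0.000000] = 0.000000
  V(2,1) = exp(-r*dt) * [p*0.000000 + (1-p)*1.163182] = 0.586474
  V(2,2) = exp(-r*dt) * [p*1.163182 + (1-p)*3.937298] = 2.558981
  V(1,0) = exp(-r*dt) * [p*0.000000 + (1-p)*0.586474] = 0.295699
  V(1,1) = exp(-r*dt) * [p*0.586474 + (1-p)*2.558981] = 1.579544
  V(0,0) = exp(-r*dt) * [p*0.295699 + (1-p)*1.579544] = 0.942273


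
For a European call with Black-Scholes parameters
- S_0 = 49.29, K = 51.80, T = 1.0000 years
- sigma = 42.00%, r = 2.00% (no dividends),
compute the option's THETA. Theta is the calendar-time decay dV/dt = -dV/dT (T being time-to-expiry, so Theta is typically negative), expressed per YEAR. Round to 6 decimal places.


d1 = 0.1393596939; d2 = -0.2806403061
phi(d1) = 0.3950870750; exp(-qT) = 1.0000000000; exp(-rT) = 0.9801986733
Theta = -S*exp(-qT)*phi(d1)*sigma/(2*sqrt(T)) - r*K*exp(-rT)*N(d2) + q*S*exp(-qT)*N(d1)
N(d1) = 0.5554170395; N(d2) = 0.3894931490; sqrt(T) = 1.0000000000
Term 1 = -49.2900 * 1.0000000000 * 0.3950870750 * 0.4200 / (2 * 1.0000000000) = -4.0895068046
Term 2 = -0.0200 * 51.8000 * 0.9801986733 * 0.3894931490 = -0.3955247720
Term 3 = 0 (no dividend yield, q = 0)
Theta = -4.0895068046 + (-0.3955247720) + (0.0000000000) = -4.485032

Answer: Theta = -4.485032


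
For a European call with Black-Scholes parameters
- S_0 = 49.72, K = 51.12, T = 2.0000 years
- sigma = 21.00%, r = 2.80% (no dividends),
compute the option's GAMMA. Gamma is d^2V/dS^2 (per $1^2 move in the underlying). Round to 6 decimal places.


Answer: Gamma = 0.026228

Derivation:
d1 = 0.2435526830; d2 = -0.0534321651
phi(d1) = 0.3872838130; exp(-qT) = 1.0000000000; exp(-rT) = 0.9455391359
Gamma = exp(-qT) * phi(d1) / (S * sigma * sqrt(T)) = 1.0000000000 * 0.3872838130 / (49.7200 * 0.2100 * 1.4142135624) = 0.026228


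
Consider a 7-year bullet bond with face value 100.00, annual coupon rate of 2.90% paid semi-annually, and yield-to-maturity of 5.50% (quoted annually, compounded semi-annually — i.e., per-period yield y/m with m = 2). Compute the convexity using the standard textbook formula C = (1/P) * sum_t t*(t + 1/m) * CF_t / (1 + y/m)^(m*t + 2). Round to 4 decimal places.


Answer: Convexity = 43.3746

Derivation:
Coupon per period c = face * coupon_rate / m = 1.450000
Periods per year m = 2; per-period yield y/m = 0.027500
Number of cashflows N = 14
Cashflows (t years, CF_t, discount factor 1/(1+y/m)^(m*t), PV):
  t = 0.5000: CF_t = 1.450000, DF = 0.973236, PV = 1.411192
  t = 1.0000: CF_t = 1.450000, DF = 0.947188, PV = 1.373423
  t = 1.5000: CF_t = 1.450000, DF = 0.921838, PV = 1.336665
  t = 2.0000: CF_t = 1.450000, DF = 0.897166, PV = 1.300890
  t = 2.5000: CF_t = 1.450000, DF = 0.873154, PV = 1.266073
  t = 3.0000: CF_t = 1.450000, DF = 0.849785, PV = 1.232188
  t = 3.5000: CF_t = 1.450000, DF = 0.827041, PV = 1.199210
  t = 4.0000: CF_t = 1.450000, DF = 0.804906, PV = 1.167114
  t = 4.5000: CF_t = 1.450000, DF = 0.783364, PV = 1.135878
  t = 5.0000: CF_t = 1.450000, DF = 0.762398, PV = 1.105477
  t = 5.5000: CF_t = 1.450000, DF = 0.741993, PV = 1.075890
  t = 6.0000: CF_t = 1.450000, DF = 0.722134, PV = 1.047095
  t = 6.5000: CF_t = 1.450000, DF = 0.702807, PV = 1.019070
  t = 7.0000: CF_t = 101.450000, DF = 0.683997, PV = 69.391524
Price P = sum_t PV_t = 85.061689
Convexity numerator sum_t t*(t + 1/m) * CF_t / (1+y/m)^(m*t + 2):
  t = 0.5000: term = 0.668332
  t = 1.0000: term = 1.951335
  t = 1.5000: term = 3.798220
  t = 2.0000: term = 6.160941
  t = 2.5000: term = 8.994074
  t = 3.0000: term = 12.254699
  t = 3.5000: term = 15.902286
  t = 4.0000: term = 19.898585
  t = 4.5000: term = 24.207525
  t = 5.0000: term = 28.795109
  t = 5.5000: term = 33.629325
  t = 6.0000: term = 38.680046
  t = 6.5000: term = 43.918949
  t = 7.0000: term = 3450.659177
Convexity = (1/P) * sum = 3689.518604 / 85.061689 = 43.374622


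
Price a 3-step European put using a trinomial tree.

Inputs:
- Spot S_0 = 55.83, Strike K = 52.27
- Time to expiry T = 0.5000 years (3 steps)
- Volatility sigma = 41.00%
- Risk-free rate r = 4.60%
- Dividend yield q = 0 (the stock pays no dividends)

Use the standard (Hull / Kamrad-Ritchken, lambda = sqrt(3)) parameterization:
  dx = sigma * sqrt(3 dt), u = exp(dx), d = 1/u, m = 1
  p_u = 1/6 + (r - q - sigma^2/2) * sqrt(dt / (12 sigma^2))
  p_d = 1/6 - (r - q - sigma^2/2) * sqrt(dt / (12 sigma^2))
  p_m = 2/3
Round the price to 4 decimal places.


Answer: Price = V(0,0) = 4.0320

Derivation:
dt = T/N = 0.166667; dx = sigma*sqrt(3*dt) = 0.289914
u = exp(dx) = 1.336312; d = 1/u = 0.748328
p_u = 0.155730, p_m = 0.666667, p_d = 0.177604
Discount per step: exp(-r*dt) = 0.992363
Stock lattice S(k, j) with j the centered position index:
  k=0: S(0,+0) = 55.8300
  k=1: S(1,-1) = 41.7792; S(1,+0) = 55.8300; S(1,+1) = 74.6063
  k=2: S(2,-2) = 31.2645; S(2,-1) = 41.7792; S(2,+0) = 55.8300; S(2,+1) = 74.6063; S(2,+2) = 99.6973
  k=3: S(3,-3) = 23.3961; S(3,-2) = 31.2645; S(3,-1) = 41.7792; S(3,+0) = 55.8300; S(3,+1) = 74.6063; S(3,+2) = 99.6973; S(3,+3) = 133.2268
Terminal payoffs V(N, j) = max(K - S_T, 0):
  V(3,-3) = 28.873884; V(3,-2) = 21.005483; V(3,-1) = 10.490843; V(3,+0) = 0.000000; V(3,+1) = 0.000000; V(3,+2) = 0.000000; V(3,+3) = 0.000000
Backward induction: V(k, j) = exp(-r*dt) * [p_u * V(k+1, j+1) + p_m * V(k+1, j) + p_d * V(k+1, j-1)]
  V(2,-2) = exp(-r*dt) * [p_u*10.490843 + p_m*21.005483 + p_d*28.873884] = 20.606908
  V(2,-1) = exp(-r*dt) * [p_u*0.000000 + p_m*10.490843 + p_d*21.005483] = 10.642642
  V(2,+0) = exp(-r*dt) * [p_u*0.000000 + p_m*0.000000 + p_d*10.490843] = 1.848984
  V(2,+1) = exp(-r*dt) * [p_u*0.000000 + p_m*0.000000 + p_d*0.000000] = 0.000000
  V(2,+2) = exp(-r*dt) * [p_u*0.000000 + p_m*0.000000 + p_d*0.000000] = 0.000000
  V(1,-1) = exp(-r*dt) * [p_u*1.848984 + p_m*10.642642 + p_d*20.606908] = 10.958563
  V(1,+0) = exp(-r*dt) * [p_u*0.000000 + p_m*1.848984 + p_d*10.642642] = 3.098980
  V(1,+1) = exp(-r*dt) * [p_u*0.000000 + p_m*0.000000 + p_d*1.848984] = 0.325879
  V(0,+0) = exp(-r*dt) * [p_u*0.325879 + p_m*3.098980 + p_d*10.958563] = 4.031988


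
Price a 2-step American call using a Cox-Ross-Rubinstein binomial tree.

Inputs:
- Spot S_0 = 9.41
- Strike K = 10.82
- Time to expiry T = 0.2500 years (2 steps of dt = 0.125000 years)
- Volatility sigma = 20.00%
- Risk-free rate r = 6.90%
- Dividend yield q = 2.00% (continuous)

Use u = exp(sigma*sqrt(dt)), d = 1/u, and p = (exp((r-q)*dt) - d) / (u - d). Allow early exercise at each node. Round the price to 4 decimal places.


dt = T/N = 0.125000
u = exp(sigma*sqrt(dt)) = 1.073271; d = 1/u = 0.931731
p = (exp((r-q)*dt) - d) / (u - d) = 0.525737
Discount per step: exp(-r*dt) = 0.991412
Stock lattice S(k, i) with i counting down-moves:
  k=0: S(0,0) = 9.4100
  k=1: S(1,0) = 10.0995; S(1,1) = 8.7676
  k=2: S(2,0) = 10.8395; S(2,1) = 9.4100; S(2,2) = 8.1690
Terminal payoffs V(N, i) = max(S_T - K, 0):
  V(2,0) = 0.019472; V(2,1) = 0.000000; V(2,2) = 0.000000
Backward induction: V(k, i) = exp(-r*dt) * [p * V(k+1, i) + (1-p) * V(k+1, i+1)]; then take max(V_cont, immediate exercise) for American.
  V(1,0) = exp(-r*dt) * [p*0.019472 + (1-p)*0.000000] = 0.010149; exercise = 0.000000; V(1,0) = max -> 0.010149
  V(1,1) = exp(-r*dt) * [p*0.000000 + (1-p)*0.000000] = 0.000000; exercise = 0.000000; V(1,1) = max -> 0.000000
  V(0,0) = exp(-r*dt) * [p*0.010149 + (1-p)*0.000000] = 0.005290; exercise = 0.000000; V(0,0) = max -> 0.005290

Answer: Price = V(0,0) = 0.0053


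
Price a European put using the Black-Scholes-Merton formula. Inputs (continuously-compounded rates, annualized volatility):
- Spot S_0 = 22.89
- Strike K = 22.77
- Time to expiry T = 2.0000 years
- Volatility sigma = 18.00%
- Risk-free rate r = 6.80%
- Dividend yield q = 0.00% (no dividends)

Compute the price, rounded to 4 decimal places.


d1 = (ln(S/K) + (r - q + 0.5*sigma^2) * T) / (sigma * sqrt(T)) = 0.68218619
d2 = d1 - sigma * sqrt(T) = 0.42762775
exp(-rT) = 0.87284263; exp(-qT) = 1.00000000
P = K * exp(-rT) * N(-d2) - S_0 * exp(-qT) * N(-d1)
N(-d1) = 0.24756061; N(-d2) = 0.33446108
P = 22.7700 * 0.87284263 * 0.33446108 - 22.8900 * 1.00000000 * 0.24756061 = 0.9806

Answer: Price = 0.9806


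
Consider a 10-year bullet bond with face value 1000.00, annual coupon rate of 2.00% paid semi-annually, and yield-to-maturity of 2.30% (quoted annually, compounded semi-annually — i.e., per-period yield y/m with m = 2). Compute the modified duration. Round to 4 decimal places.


Answer: Modified duration = 8.9944

Derivation:
Coupon per period c = face * coupon_rate / m = 10.000000
Periods per year m = 2; per-period yield y/m = 0.011500
Number of cashflows N = 20
Cashflows (t years, CF_t, discount factor 1/(1+y/m)^(m*t), PV):
  t = 0.5000: CF_t = 10.000000, DF = 0.988631, PV = 9.886307
  t = 1.0000: CF_t = 10.000000, DF = 0.977391, PV = 9.773908
  t = 1.5000: CF_t = 10.000000, DF = 0.966279, PV = 9.662785
  t = 2.0000: CF_t = 10.000000, DF = 0.955293, PV = 9.552927
  t = 2.5000: CF_t = 10.000000, DF = 0.944432, PV = 9.444317
  t = 3.0000: CF_t = 10.000000, DF = 0.933694, PV = 9.336942
  t = 3.5000: CF_t = 10.000000, DF = 0.923079, PV = 9.230788
  t = 4.0000: CF_t = 10.000000, DF = 0.912584, PV = 9.125841
  t = 4.5000: CF_t = 10.000000, DF = 0.902209, PV = 9.022087
  t = 5.0000: CF_t = 10.000000, DF = 0.891951, PV = 8.919513
  t = 5.5000: CF_t = 10.000000, DF = 0.881810, PV = 8.818105
  t = 6.0000: CF_t = 10.000000, DF = 0.871785, PV = 8.717849
  t = 6.5000: CF_t = 10.000000, DF = 0.861873, PV = 8.618734
  t = 7.0000: CF_t = 10.000000, DF = 0.852075, PV = 8.520745
  t = 7.5000: CF_t = 10.000000, DF = 0.842387, PV = 8.423871
  t = 8.0000: CF_t = 10.000000, DF = 0.832810, PV = 8.328098
  t = 8.5000: CF_t = 10.000000, DF = 0.823341, PV = 8.233413
  t = 9.0000: CF_t = 10.000000, DF = 0.813981, PV = 8.139806
  t = 9.5000: CF_t = 10.000000, DF = 0.804726, PV = 8.047262
  t = 10.0000: CF_t = 1010.000000, DF = 0.795577, PV = 803.532841
Price P = sum_t PV_t = 973.336140
First compute Macaulay numerator sum_t t * PV_t:
  t * PV_t at t = 0.5000: 4.943154
  t * PV_t at t = 1.0000: 9.773908
  t * PV_t at t = 1.5000: 14.494178
  t * PV_t at t = 2.0000: 19.105854
  t * PV_t at t = 2.5000: 23.610793
  t * PV_t at t = 3.0000: 28.010827
  t * PV_t at t = 3.5000: 32.307759
  t * PV_t at t = 4.0000: 36.503364
  t * PV_t at t = 4.5000: 40.599392
  t * PV_t at t = 5.0000: 44.597564
  t * PV_t at t = 5.5000: 48.499575
  t * PV_t at t = 6.0000: 52.307095
  t * PV_t at t = 6.5000: 56.021770
  t * PV_t at t = 7.0000: 59.645217
  t * PV_t at t = 7.5000: 63.179030
  t * PV_t at t = 8.0000: 66.624781
  t * PV_t at t = 8.5000: 69.984013
  t * PV_t at t = 9.0000: 73.258250
  t * PV_t at t = 9.5000: 76.448990
  t * PV_t at t = 10.0000: 8035.328414
Macaulay duration D = 8855.243928 / 973.336140 = 9.097827
Modified duration = D / (1 + y/m) = 9.097827 / (1 + 0.011500) = 8.994392


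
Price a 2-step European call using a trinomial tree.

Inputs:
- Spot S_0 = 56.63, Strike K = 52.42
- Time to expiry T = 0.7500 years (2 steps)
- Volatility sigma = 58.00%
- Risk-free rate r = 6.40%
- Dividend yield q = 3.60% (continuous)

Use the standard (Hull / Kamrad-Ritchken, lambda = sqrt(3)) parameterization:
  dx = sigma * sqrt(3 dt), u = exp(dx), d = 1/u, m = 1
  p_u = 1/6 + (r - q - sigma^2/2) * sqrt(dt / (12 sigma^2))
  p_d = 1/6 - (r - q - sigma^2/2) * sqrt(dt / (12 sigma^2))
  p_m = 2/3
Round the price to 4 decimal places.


Answer: Price = V(0,0) = 12.3063

Derivation:
dt = T/N = 0.375000; dx = sigma*sqrt(3*dt) = 0.615183
u = exp(dx) = 1.849995; d = 1/u = 0.540542
p_u = 0.123935, p_m = 0.666667, p_d = 0.209398
Discount per step: exp(-r*dt) = 0.976286
Stock lattice S(k, j) with j the centered position index:
  k=0: S(0,+0) = 56.6300
  k=1: S(1,-1) = 30.6109; S(1,+0) = 56.6300; S(1,+1) = 104.7652
  k=2: S(2,-2) = 16.5465; S(2,-1) = 30.6109; S(2,+0) = 56.6300; S(2,+1) = 104.7652; S(2,+2) = 193.8151
Terminal payoffs V(N, j) = max(S_T - K, 0):
  V(2,-2) = 0.000000; V(2,-1) = 0.000000; V(2,+0) = 4.210000; V(2,+1) = 52.345213; V(2,+2) = 141.395113
Backward induction: V(k, j) = exp(-r*dt) * [p_u * V(k+1, j+1) + p_m * V(k+1, j) + p_d * V(k+1, j-1)]
  V(1,-1) = exp(-r*dt) * [p_u*4.210000 + p_m*0.000000 + p_d*0.000000] = 0.509395
  V(1,+0) = exp(-r*dt) * [p_u*52.345213 + p_m*4.210000 + p_d*0.000000] = 9.073692
  V(1,+1) = exp(-r*dt) * [p_u*141.395113 + p_m*52.345213 + p_d*4.210000] = 52.038219
  V(0,+0) = exp(-r*dt) * [p_u*52.038219 + p_m*9.073692 + p_d*0.509395] = 12.306253


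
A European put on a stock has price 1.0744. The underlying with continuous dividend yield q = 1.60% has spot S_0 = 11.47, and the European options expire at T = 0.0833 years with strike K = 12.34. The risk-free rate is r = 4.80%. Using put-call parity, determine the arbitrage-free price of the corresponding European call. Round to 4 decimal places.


Answer: Call price = 0.2384

Derivation:
Put-call parity: C - P = S_0 * exp(-qT) - K * exp(-rT).
S_0 * exp(-qT) = 11.4700 * 0.99866809 = 11.45472297
K * exp(-rT) = 12.3400 * 0.99600958 = 12.29075825
C = P + S*exp(-qT) - K*exp(-rT)
C = 1.0744 + 11.45472297 - 12.29075825 = 0.2384


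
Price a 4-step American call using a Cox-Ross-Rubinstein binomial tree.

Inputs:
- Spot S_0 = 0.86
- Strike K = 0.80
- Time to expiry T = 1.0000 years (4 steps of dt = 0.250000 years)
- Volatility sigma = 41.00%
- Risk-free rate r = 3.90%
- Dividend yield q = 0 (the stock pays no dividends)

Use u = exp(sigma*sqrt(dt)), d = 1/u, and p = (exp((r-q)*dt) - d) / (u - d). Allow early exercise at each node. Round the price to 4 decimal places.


Answer: Price = V(0,0) = 0.1831

Derivation:
dt = T/N = 0.250000
u = exp(sigma*sqrt(dt)) = 1.227525; d = 1/u = 0.814647
p = (exp((r-q)*dt) - d) / (u - d) = 0.472659
Discount per step: exp(-r*dt) = 0.990297
Stock lattice S(k, i) with i counting down-moves:
  k=0: S(0,0) = 0.8600
  k=1: S(1,0) = 1.0557; S(1,1) = 0.7006
  k=2: S(2,0) = 1.2959; S(2,1) = 0.8600; S(2,2) = 0.5707
  k=3: S(3,0) = 1.5907; S(3,1) = 1.0557; S(3,2) = 0.7006; S(3,3) = 0.4650
  k=4: S(4,0) = 1.9526; S(4,1) = 1.2959; S(4,2) = 0.8600; S(4,3) = 0.5707; S(4,4) = 0.3788
Terminal payoffs V(N, i) = max(S_T - K, 0):
  V(4,0) = 1.152630; V(4,1) = 0.495863; V(4,2) = 0.060000; V(4,3) = 0.000000; V(4,4) = 0.000000
Backward induction: V(k, i) = exp(-r*dt) * [p * V(k+1, i) + (1-p) * V(k+1, i+1)]; then take max(V_cont, immediate exercise) for American.
  V(3,0) = exp(-r*dt) * [p*1.152630 + (1-p)*0.495863] = 0.798467; exercise = 0.790705; V(3,0) = max -> 0.798467
  V(3,1) = exp(-r*dt) * [p*0.495863 + (1-p)*0.060000] = 0.263434; exercise = 0.255672; V(3,1) = max -> 0.263434
  V(3,2) = exp(-r*dt) * [p*0.060000 + (1-p)*0.000000] = 0.028084; exercise = 0.000000; V(3,2) = max -> 0.028084
  V(3,3) = exp(-r*dt) * [p*0.000000 + (1-p)*0.000000] = 0.000000; exercise = 0.000000; V(3,3) = max -> 0.000000
  V(2,0) = exp(-r*dt) * [p*0.798467 + (1-p)*0.263434] = 0.511312; exercise = 0.495863; V(2,0) = max -> 0.511312
  V(2,1) = exp(-r*dt) * [p*0.263434 + (1-p)*0.028084] = 0.137973; exercise = 0.060000; V(2,1) = max -> 0.137973
  V(2,2) = exp(-r*dt) * [p*0.028084 + (1-p)*0.000000] = 0.013146; exercise = 0.000000; V(2,2) = max -> 0.013146
  V(1,0) = exp(-r*dt) * [p*0.511312 + (1-p)*0.137973] = 0.311384; exercise = 0.255672; V(1,0) = max -> 0.311384
  V(1,1) = exp(-r*dt) * [p*0.137973 + (1-p)*0.013146] = 0.071446; exercise = 0.000000; V(1,1) = max -> 0.071446
  V(0,0) = exp(-r*dt) * [p*0.311384 + (1-p)*0.071446] = 0.183061; exercise = 0.060000; V(0,0) = max -> 0.183061


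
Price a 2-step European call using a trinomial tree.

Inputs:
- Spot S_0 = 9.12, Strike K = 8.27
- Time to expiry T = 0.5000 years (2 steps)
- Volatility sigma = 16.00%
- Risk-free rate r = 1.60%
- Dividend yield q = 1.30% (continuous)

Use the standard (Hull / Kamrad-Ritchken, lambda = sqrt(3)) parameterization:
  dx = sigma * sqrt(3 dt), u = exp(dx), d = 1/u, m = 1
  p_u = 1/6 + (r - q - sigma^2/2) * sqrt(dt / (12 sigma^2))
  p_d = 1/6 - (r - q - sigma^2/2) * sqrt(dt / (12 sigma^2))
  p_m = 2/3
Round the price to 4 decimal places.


dt = T/N = 0.250000; dx = sigma*sqrt(3*dt) = 0.138564
u = exp(dx) = 1.148623; d = 1/u = 0.870607
p_u = 0.157826, p_m = 0.666667, p_d = 0.175507
Discount per step: exp(-r*dt) = 0.996008
Stock lattice S(k, j) with j the centered position index:
  k=0: S(0,+0) = 9.1200
  k=1: S(1,-1) = 7.9399; S(1,+0) = 9.1200; S(1,+1) = 10.4754
  k=2: S(2,-2) = 6.9126; S(2,-1) = 7.9399; S(2,+0) = 9.1200; S(2,+1) = 10.4754; S(2,+2) = 12.0323
Terminal payoffs V(N, j) = max(S_T - K, 0):
  V(2,-2) = 0.000000; V(2,-1) = 0.000000; V(2,+0) = 0.850000; V(2,+1) = 2.205444; V(2,+2) = 3.762339
Backward induction: V(k, j) = exp(-r*dt) * [p_u * V(k+1, j+1) + p_m * V(k+1, j) + p_d * V(k+1, j-1)]
  V(1,-1) = exp(-r*dt) * [p_u*0.850000 + p_m*0.000000 + p_d*0.000000] = 0.133617
  V(1,+0) = exp(-r*dt) * [p_u*2.205444 + p_m*0.850000 + p_d*0.000000] = 0.911091
  V(1,+1) = exp(-r*dt) * [p_u*3.762339 + p_m*2.205444 + p_d*0.850000] = 2.204437
  V(0,+0) = exp(-r*dt) * [p_u*2.204437 + p_m*0.911091 + p_d*0.133617] = 0.974855

Answer: Price = V(0,0) = 0.9749


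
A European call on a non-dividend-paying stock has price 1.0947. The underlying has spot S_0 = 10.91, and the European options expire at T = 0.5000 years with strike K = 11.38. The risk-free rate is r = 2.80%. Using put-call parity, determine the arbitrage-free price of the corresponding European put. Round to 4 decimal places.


Answer: Put price = 1.4065

Derivation:
Put-call parity: C - P = S_0 * exp(-qT) - K * exp(-rT).
S_0 * exp(-qT) = 10.9100 * 1.00000000 = 10.91000000
K * exp(-rT) = 11.3800 * 0.98609754 = 11.22179005
P = C - S*exp(-qT) + K*exp(-rT)
P = 1.0947 - 10.91000000 + 11.22179005 = 1.4065


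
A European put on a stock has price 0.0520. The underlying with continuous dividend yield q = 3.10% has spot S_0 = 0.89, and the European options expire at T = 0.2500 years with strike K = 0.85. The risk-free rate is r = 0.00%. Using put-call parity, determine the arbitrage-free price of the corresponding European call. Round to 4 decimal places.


Answer: Call price = 0.0851

Derivation:
Put-call parity: C - P = S_0 * exp(-qT) - K * exp(-rT).
S_0 * exp(-qT) = 0.8900 * 0.99227995 = 0.88312916
K * exp(-rT) = 0.8500 * 1.00000000 = 0.85000000
C = P + S*exp(-qT) - K*exp(-rT)
C = 0.0520 + 0.88312916 - 0.85000000 = 0.0851


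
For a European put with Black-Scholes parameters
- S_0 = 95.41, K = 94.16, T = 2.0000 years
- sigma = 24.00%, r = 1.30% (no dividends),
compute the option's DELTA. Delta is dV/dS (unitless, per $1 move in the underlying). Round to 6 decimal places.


Answer: Delta = -0.387759

Derivation:
d1 = 0.2851641788; d2 = -0.0542470761
phi(d1) = 0.3830469020; exp(-qT) = 1.0000000000; exp(-rT) = 0.9743350896
N(-d1) = 0.3877591813
Delta = -exp(-qT) * N(-d1) = -1.0000000000 * 0.3877591813 = -0.387759


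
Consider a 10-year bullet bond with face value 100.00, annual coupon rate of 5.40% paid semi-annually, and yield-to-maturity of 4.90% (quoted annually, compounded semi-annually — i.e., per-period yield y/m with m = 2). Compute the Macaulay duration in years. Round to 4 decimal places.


Answer: Macaulay duration = 7.9038 years

Derivation:
Coupon per period c = face * coupon_rate / m = 2.700000
Periods per year m = 2; per-period yield y/m = 0.024500
Number of cashflows N = 20
Cashflows (t years, CF_t, discount factor 1/(1+y/m)^(m*t), PV):
  t = 0.5000: CF_t = 2.700000, DF = 0.976086, PV = 2.635432
  t = 1.0000: CF_t = 2.700000, DF = 0.952744, PV = 2.572408
  t = 1.5000: CF_t = 2.700000, DF = 0.929960, PV = 2.510891
  t = 2.0000: CF_t = 2.700000, DF = 0.907721, PV = 2.450845
  t = 2.5000: CF_t = 2.700000, DF = 0.886013, PV = 2.392236
  t = 3.0000: CF_t = 2.700000, DF = 0.864825, PV = 2.335027
  t = 3.5000: CF_t = 2.700000, DF = 0.844143, PV = 2.279187
  t = 4.0000: CF_t = 2.700000, DF = 0.823957, PV = 2.224683
  t = 4.5000: CF_t = 2.700000, DF = 0.804252, PV = 2.171481
  t = 5.0000: CF_t = 2.700000, DF = 0.785019, PV = 2.119552
  t = 5.5000: CF_t = 2.700000, DF = 0.766246, PV = 2.068865
  t = 6.0000: CF_t = 2.700000, DF = 0.747922, PV = 2.019390
  t = 6.5000: CF_t = 2.700000, DF = 0.730036, PV = 1.971098
  t = 7.0000: CF_t = 2.700000, DF = 0.712578, PV = 1.923961
  t = 7.5000: CF_t = 2.700000, DF = 0.695538, PV = 1.877951
  t = 8.0000: CF_t = 2.700000, DF = 0.678904, PV = 1.833042
  t = 8.5000: CF_t = 2.700000, DF = 0.662669, PV = 1.789206
  t = 9.0000: CF_t = 2.700000, DF = 0.646822, PV = 1.746419
  t = 9.5000: CF_t = 2.700000, DF = 0.631354, PV = 1.704655
  t = 10.0000: CF_t = 102.700000, DF = 0.616255, PV = 63.289431
Price P = sum_t PV_t = 103.915761
Macaulay numerator sum_t t * PV_t:
  t * PV_t at t = 0.5000: 1.317716
  t * PV_t at t = 1.0000: 2.572408
  t * PV_t at t = 1.5000: 3.766337
  t * PV_t at t = 2.0000: 4.901691
  t * PV_t at t = 2.5000: 5.980589
  t * PV_t at t = 3.0000: 7.005082
  t * PV_t at t = 3.5000: 7.977156
  t * PV_t at t = 4.0000: 8.898730
  t * PV_t at t = 4.5000: 9.771666
  t * PV_t at t = 5.0000: 10.597761
  t * PV_t at t = 5.5000: 11.378758
  t * PV_t at t = 6.0000: 12.116340
  t * PV_t at t = 6.5000: 12.812138
  t * PV_t at t = 7.0000: 13.467728
  t * PV_t at t = 7.5000: 14.084635
  t * PV_t at t = 8.0000: 14.664334
  t * PV_t at t = 8.5000: 15.208253
  t * PV_t at t = 9.0000: 15.717771
  t * PV_t at t = 9.5000: 16.194222
  t * PV_t at t = 10.0000: 632.894307
Macaulay duration D = (sum_t t * PV_t) / P = 821.327621 / 103.915761 = 7.903783
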